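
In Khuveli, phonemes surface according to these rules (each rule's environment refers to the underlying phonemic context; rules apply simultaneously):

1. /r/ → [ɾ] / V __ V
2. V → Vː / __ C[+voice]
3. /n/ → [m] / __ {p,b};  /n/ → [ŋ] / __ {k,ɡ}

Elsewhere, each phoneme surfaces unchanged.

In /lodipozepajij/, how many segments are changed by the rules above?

4

Segments that undergo a rule: /o/ → [oː] (rule 2); /o/ → [oː] (rule 2); /a/ → [aː] (rule 2); /i/ → [iː] (rule 2).
All other segments surface unchanged.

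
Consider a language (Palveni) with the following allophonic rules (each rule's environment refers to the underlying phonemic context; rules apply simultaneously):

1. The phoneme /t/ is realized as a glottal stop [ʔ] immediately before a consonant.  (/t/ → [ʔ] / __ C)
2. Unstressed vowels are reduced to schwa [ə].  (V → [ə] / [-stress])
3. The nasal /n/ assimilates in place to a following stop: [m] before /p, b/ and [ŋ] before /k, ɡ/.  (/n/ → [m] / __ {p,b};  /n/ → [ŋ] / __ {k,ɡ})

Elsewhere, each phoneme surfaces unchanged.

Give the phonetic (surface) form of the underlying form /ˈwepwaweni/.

[ˈwepwəwənə]

/w/ (word-initial) is unaffected → [w].
/e/ (between /w/ and /p/): rule 2 targets it, but not in an unstressed syllable → unchanged [e].
/p/ — not in any rule's target class → [p].
/w/ — not in any rule's target class → [w].
/a/ meets the environment for rule 2 (in an unstressed syllable) → [ə].
/w/ (between /a/ and /e/): no rule targets it → [w].
Rule 2 applies to /e/ (between /w/ and /n/: in an unstressed syllable) → [ə].
/n/ (between /e/ and /i/): rule 3 targets it, but not before a labial or velar stop → unchanged [n].
/i/ (word-final): in an unstressed syllable, so rule 2 applies → [ə].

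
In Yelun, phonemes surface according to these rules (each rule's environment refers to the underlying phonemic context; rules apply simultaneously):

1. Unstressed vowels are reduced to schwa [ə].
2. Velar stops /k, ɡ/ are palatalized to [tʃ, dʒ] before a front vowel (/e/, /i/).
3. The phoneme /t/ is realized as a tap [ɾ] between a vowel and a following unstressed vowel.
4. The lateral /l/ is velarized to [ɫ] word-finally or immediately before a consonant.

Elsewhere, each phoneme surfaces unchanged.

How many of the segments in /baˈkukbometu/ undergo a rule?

5

Segments that undergo a rule: /a/ → [ə] (rule 1); /o/ → [ə] (rule 1); /e/ → [ə] (rule 1); /t/ → [ɾ] (rule 3); /u/ → [ə] (rule 1).
All other segments surface unchanged.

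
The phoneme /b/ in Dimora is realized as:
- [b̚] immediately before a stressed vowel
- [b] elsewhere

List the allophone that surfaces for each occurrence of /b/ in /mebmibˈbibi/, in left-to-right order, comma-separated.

Occurrence 1 (position 3): no conditioning environment matches → elsewhere allophone [b].
Occurrence 2 (position 6): no conditioning environment matches → elsewhere allophone [b].
Occurrence 3 (position 7): immediately before a stressed vowel → [b̚].
Occurrence 4 (position 9): no conditioning environment matches → elsewhere allophone [b].

[b], [b], [b̚], [b]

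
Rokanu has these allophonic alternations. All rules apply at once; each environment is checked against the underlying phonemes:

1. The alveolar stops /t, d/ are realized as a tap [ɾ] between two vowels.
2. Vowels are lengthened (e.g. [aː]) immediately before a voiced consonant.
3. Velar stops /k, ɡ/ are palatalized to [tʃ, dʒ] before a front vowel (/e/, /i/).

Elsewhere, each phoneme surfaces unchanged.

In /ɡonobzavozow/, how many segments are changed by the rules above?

Segments that undergo a rule: /o/ → [oː] (rule 2); /o/ → [oː] (rule 2); /a/ → [aː] (rule 2); /o/ → [oː] (rule 2); /o/ → [oː] (rule 2).
All other segments surface unchanged.

5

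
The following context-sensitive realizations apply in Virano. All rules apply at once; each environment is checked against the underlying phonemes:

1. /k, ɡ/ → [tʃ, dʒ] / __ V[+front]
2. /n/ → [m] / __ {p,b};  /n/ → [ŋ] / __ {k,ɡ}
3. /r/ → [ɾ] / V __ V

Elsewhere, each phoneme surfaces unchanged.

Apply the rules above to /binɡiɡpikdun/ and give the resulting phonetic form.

/n/ meets the environment for rule 2 (before a labial or velar stop) → [ŋ].
/ɡ/ (between /n/ and /i/) occurs before a front vowel → [dʒ] by rule 1.
/ɡ/ — between /i/ and /p/; rule 1 does not apply here → [ɡ].
/k/ (between /i/ and /d/): rule 1 targets it, but not before a front vowel → unchanged [k].
/n/ (word-final) fails the environment for rule 2, so it stays [n].

[biŋdʒiɡpikdun]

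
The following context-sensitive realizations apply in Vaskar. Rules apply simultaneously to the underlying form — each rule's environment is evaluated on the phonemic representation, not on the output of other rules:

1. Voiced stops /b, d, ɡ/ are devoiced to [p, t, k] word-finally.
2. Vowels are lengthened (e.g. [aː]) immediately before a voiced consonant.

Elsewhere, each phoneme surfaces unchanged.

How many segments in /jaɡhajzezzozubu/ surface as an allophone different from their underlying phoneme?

Segments that undergo a rule: /a/ → [aː] (rule 2); /a/ → [aː] (rule 2); /e/ → [eː] (rule 2); /o/ → [oː] (rule 2); /u/ → [uː] (rule 2).
All other segments surface unchanged.

5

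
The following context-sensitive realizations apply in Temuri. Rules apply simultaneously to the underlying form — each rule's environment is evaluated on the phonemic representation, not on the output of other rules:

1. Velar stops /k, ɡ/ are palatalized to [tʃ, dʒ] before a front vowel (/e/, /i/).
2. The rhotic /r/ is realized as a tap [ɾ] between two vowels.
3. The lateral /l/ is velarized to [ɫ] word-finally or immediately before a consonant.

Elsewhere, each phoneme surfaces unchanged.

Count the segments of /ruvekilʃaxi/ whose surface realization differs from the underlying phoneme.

2

Segments that undergo a rule: /k/ → [tʃ] (rule 1); /l/ → [ɫ] (rule 3).
All other segments surface unchanged.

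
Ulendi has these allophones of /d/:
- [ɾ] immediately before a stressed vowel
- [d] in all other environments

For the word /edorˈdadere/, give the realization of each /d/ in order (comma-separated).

Occurrence 1 (position 2): no conditioning environment matches → elsewhere allophone [d].
Occurrence 2 (position 5): immediately before a stressed vowel → [ɾ].
Occurrence 3 (position 7): no conditioning environment matches → elsewhere allophone [d].

[d], [ɾ], [d]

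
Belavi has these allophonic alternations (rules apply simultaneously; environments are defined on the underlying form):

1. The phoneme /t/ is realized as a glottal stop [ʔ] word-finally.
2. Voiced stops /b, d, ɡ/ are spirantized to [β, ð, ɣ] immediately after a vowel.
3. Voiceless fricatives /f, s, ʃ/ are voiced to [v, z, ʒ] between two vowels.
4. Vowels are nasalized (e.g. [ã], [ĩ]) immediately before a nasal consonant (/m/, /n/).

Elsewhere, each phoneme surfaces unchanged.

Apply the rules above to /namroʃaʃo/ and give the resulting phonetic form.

/n/ (word-initial) is unaffected → [n].
/a/ meets the environment for rule 4 (before a nasal consonant) → [ã].
/m/ (between /a/ and /r/): no rule targets it → [m].
/r/ stays [r].
/o/ (between /r/ and /ʃ/): rule 4 targets it, but not before a nasal consonant → unchanged [o].
/ʃ/ (between /o/ and /a/): between two vowels, so rule 3 applies → [ʒ].
/a/ (between /ʃ/ and /ʃ/): rule 4 targets it, but not before a nasal consonant → unchanged [a].
/ʃ/ meets the environment for rule 3 (between two vowels) → [ʒ].
/o/ (word-final): rule 4 targets it, but not before a nasal consonant → unchanged [o].

[nãmroʒaʒo]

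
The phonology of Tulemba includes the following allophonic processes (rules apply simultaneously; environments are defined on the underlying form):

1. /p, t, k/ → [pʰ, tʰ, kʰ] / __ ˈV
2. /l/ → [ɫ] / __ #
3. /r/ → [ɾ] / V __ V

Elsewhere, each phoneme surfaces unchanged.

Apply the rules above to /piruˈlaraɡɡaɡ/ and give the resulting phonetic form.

[piɾuˈlaɾaɡɡaɡ]

/p/ (word-initial): rule 1 targets it, but not immediately before a stressed vowel → unchanged [p].
/i/ stays [i].
/r/ (between /i/ and /u/) occurs between two vowels → [ɾ] by rule 3.
/u/ stays [u].
/l/ (between /u/ and /a/): rule 2 targets it, but not word-finally → unchanged [l].
/a/ — not in any rule's target class → [a].
/r/ (between /a/ and /a/) occurs between two vowels → [ɾ] by rule 3.
/a/ (between /r/ and /ɡ/): no rule targets it → [a].
/ɡ/ (between /a/ and /ɡ/) is unaffected → [ɡ].
/ɡ/ (between /ɡ/ and /a/) is unaffected → [ɡ].
/a/ (between /ɡ/ and /ɡ/): no rule targets it → [a].
/ɡ/ — not in any rule's target class → [ɡ].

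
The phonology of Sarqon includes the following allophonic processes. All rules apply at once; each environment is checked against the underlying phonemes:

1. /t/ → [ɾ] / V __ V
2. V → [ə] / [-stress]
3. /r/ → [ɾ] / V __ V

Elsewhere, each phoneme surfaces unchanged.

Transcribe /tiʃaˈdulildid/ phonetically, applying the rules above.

/t/ (word-initial) fails the environment for rule 1, so it stays [t].
/i/ (between /t/ and /ʃ/): in an unstressed syllable, so rule 2 applies → [ə].
/a/ (between /ʃ/ and /d/): in an unstressed syllable, so rule 2 applies → [ə].
/u/ (between /d/ and /l/): rule 2 targets it, but not in an unstressed syllable → unchanged [u].
/i/ — between /l/ and /l/, in an unstressed syllable — surfaces as [ə] (rule 2).
Rule 2 applies to /i/ (between /d/ and /d/: in an unstressed syllable) → [ə].

[təʃəˈduləldəd]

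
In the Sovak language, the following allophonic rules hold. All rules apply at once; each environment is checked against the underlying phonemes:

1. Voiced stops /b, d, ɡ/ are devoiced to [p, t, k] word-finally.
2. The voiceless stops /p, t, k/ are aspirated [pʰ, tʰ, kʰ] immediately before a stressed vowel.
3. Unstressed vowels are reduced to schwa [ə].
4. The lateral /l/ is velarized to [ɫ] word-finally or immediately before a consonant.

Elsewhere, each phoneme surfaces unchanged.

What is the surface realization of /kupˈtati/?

/k/ (word-initial) is in the target of rule 2 but the environment (immediately before a stressed vowel) is not met → [k].
/u/ (between /k/ and /p/) occurs in an unstressed syllable → [ə] by rule 3.
/p/ (between /u/ and /t/) is in the target of rule 2 but the environment (immediately before a stressed vowel) is not met → [p].
/t/ — between /p/ and /a/, immediately before a stressed vowel — surfaces as [tʰ] (rule 2).
/a/ (between /t/ and /t/) is in the target of rule 3 but the environment (in an unstressed syllable) is not met → [a].
/t/ — between /a/ and /i/; rule 2 does not apply here → [t].
Rule 3 applies to /i/ (word-final: in an unstressed syllable) → [ə].

[kəpˈtʰatə]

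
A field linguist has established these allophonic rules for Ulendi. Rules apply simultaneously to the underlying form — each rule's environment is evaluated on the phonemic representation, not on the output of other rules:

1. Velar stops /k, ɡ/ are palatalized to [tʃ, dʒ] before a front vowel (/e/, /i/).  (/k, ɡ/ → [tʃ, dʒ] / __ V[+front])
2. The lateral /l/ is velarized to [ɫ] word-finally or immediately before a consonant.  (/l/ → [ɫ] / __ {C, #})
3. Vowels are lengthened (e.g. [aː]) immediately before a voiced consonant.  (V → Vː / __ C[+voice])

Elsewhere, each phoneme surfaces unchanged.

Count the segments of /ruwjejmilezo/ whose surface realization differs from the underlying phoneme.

4

Segments that undergo a rule: /u/ → [uː] (rule 3); /e/ → [eː] (rule 3); /i/ → [iː] (rule 3); /e/ → [eː] (rule 3).
All other segments surface unchanged.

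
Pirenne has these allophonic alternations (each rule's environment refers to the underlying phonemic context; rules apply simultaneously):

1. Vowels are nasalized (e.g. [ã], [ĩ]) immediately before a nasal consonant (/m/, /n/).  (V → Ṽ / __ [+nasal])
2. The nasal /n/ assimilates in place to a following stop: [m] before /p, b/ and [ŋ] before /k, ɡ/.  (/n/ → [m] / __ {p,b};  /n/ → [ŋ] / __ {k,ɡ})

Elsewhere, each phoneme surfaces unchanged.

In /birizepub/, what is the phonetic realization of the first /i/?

[i]

/i/ (between /b/ and /r/) is in the target of rule 1 but the environment (before a nasal consonant) is not met → [i].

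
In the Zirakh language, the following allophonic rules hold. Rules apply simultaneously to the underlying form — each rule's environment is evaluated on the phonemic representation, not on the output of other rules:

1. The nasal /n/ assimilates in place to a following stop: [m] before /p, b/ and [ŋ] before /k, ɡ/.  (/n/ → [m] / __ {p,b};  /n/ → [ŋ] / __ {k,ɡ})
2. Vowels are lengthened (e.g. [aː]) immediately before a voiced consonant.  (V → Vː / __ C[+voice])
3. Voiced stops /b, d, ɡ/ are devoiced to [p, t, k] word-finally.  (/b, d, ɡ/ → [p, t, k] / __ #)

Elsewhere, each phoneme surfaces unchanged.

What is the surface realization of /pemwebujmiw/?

/p/ — not in any rule's target class → [p].
Rule 2 applies to /e/ (between /p/ and /m/: before a voiced consonant) → [eː].
/m/ stays [m].
/w/ — not in any rule's target class → [w].
Rule 2 applies to /e/ (between /w/ and /b/: before a voiced consonant) → [eː].
/b/ — between /e/ and /u/; rule 3 does not apply here → [b].
/u/ — between /b/ and /j/, before a voiced consonant — surfaces as [uː] (rule 2).
/j/ — not in any rule's target class → [j].
/m/ (between /j/ and /i/) is unaffected → [m].
Rule 2 applies to /i/ (between /m/ and /w/: before a voiced consonant) → [iː].
/w/ (word-final): no rule targets it → [w].

[peːmweːbuːjmiːw]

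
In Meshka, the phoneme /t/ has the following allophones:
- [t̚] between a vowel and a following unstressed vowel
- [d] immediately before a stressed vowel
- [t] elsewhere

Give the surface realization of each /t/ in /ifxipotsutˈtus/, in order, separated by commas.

Occurrence 1 (position 7): no conditioning environment matches → elsewhere allophone [t].
Occurrence 2 (position 10): no conditioning environment matches → elsewhere allophone [t].
Occurrence 3 (position 11): immediately before a stressed vowel → [d].

[t], [t], [d]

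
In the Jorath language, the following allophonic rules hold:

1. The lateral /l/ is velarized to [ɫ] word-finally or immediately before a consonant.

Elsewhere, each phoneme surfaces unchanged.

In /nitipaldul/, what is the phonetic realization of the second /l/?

[ɫ]

/l/ meets the environment for rule 1 (word-finally or immediately before a consonant) → [ɫ].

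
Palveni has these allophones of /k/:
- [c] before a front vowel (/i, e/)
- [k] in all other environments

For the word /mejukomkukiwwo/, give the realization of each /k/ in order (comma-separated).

Occurrence 1 (position 5): no conditioning environment matches → elsewhere allophone [k].
Occurrence 2 (position 8): no conditioning environment matches → elsewhere allophone [k].
Occurrence 3 (position 10): before a front vowel → [c].

[k], [k], [c]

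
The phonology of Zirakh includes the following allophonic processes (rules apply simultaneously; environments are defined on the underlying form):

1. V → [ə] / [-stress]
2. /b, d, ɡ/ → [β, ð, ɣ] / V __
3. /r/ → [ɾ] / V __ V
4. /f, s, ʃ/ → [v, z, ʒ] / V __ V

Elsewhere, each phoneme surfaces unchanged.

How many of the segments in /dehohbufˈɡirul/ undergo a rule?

Segments that undergo a rule: /e/ → [ə] (rule 1); /o/ → [ə] (rule 1); /u/ → [ə] (rule 1); /r/ → [ɾ] (rule 3); /u/ → [ə] (rule 1).
All other segments surface unchanged.

5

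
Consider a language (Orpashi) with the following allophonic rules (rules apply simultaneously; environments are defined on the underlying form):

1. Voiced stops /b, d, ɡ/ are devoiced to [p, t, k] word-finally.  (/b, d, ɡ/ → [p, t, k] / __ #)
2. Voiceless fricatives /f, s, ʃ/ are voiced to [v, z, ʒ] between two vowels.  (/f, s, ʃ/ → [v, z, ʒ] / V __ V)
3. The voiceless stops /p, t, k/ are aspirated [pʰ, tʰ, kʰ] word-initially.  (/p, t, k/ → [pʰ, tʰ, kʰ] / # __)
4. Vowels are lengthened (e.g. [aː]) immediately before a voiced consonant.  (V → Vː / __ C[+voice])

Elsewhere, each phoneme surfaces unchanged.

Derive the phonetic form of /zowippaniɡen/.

[zoːwippaːniːɡeːn]

/z/ (word-initial): no rule targets it → [z].
/o/ — between /z/ and /w/, before a voiced consonant — surfaces as [oː] (rule 4).
/w/ (between /o/ and /i/) is unaffected → [w].
/i/ (between /w/ and /p/) fails the environment for rule 4, so it stays [i].
/p/ (between /i/ and /p/) is in the target of rule 3 but the environment (word-initially) is not met → [p].
/p/ (between /p/ and /a/): rule 3 targets it, but not word-initially → unchanged [p].
Rule 4 applies to /a/ (between /p/ and /n/: before a voiced consonant) → [aː].
/n/ — not in any rule's target class → [n].
/i/ (between /n/ and /ɡ/) occurs before a voiced consonant → [iː] by rule 4.
/ɡ/ (between /i/ and /e/) is in the target of rule 1 but the environment (word-finally) is not met → [ɡ].
/e/ — between /ɡ/ and /n/, before a voiced consonant — surfaces as [eː] (rule 4).
/n/ (word-final) is unaffected → [n].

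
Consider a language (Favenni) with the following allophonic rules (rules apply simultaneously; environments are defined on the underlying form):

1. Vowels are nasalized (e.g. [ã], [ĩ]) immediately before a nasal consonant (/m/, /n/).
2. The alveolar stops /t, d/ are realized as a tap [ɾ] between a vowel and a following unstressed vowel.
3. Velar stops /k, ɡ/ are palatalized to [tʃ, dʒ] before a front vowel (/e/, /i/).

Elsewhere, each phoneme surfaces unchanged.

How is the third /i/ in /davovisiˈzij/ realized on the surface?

[i]

/i/ (between /z/ and /j/) is in the target of rule 1 but the environment (before a nasal consonant) is not met → [i].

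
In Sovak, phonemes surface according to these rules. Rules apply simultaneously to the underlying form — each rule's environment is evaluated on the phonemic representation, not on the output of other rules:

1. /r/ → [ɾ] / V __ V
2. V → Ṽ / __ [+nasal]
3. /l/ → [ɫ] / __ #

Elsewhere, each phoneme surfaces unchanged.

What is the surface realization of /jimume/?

[jĩmũme]

/i/ meets the environment for rule 2 (before a nasal consonant) → [ĩ].
/u/ meets the environment for rule 2 (before a nasal consonant) → [ũ].
/e/ (word-final): rule 2 targets it, but not before a nasal consonant → unchanged [e].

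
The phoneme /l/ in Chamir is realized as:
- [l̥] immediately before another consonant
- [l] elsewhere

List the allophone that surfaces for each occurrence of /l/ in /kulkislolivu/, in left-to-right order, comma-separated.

Occurrence 1 (position 3): immediately before another consonant → [l̥].
Occurrence 2 (position 7): no conditioning environment matches → elsewhere allophone [l].
Occurrence 3 (position 9): no conditioning environment matches → elsewhere allophone [l].

[l̥], [l], [l]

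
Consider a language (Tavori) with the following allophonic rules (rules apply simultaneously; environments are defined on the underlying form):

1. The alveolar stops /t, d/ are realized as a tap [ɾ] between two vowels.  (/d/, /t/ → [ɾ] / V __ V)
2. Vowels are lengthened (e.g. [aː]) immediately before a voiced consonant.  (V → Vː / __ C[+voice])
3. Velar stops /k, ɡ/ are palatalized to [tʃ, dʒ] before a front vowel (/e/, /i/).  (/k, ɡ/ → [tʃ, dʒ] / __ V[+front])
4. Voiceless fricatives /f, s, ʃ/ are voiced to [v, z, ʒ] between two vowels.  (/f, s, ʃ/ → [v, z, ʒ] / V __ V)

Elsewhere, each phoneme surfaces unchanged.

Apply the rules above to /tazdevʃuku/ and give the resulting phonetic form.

/t/ (word-initial) fails the environment for rule 1, so it stays [t].
/a/ (between /t/ and /z/): before a voiced consonant, so rule 2 applies → [aː].
/d/ — between /z/ and /e/; rule 1 does not apply here → [d].
/e/ (between /d/ and /v/): before a voiced consonant, so rule 2 applies → [eː].
/ʃ/ (between /v/ and /u/) fails the environment for rule 4, so it stays [ʃ].
/u/ (between /ʃ/ and /k/) fails the environment for rule 2, so it stays [u].
/k/ (between /u/ and /u/) fails the environment for rule 3, so it stays [k].
/u/ (word-final) is in the target of rule 2 but the environment (before a voiced consonant) is not met → [u].

[taːzdeːvʃuku]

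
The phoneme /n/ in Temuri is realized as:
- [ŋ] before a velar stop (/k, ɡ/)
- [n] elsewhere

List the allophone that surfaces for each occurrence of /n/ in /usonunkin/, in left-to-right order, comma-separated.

[n], [ŋ], [n]

Occurrence 1 (position 4): no conditioning environment matches → elsewhere allophone [n].
Occurrence 2 (position 6): before a velar stop → [ŋ].
Occurrence 3 (position 9): no conditioning environment matches → elsewhere allophone [n].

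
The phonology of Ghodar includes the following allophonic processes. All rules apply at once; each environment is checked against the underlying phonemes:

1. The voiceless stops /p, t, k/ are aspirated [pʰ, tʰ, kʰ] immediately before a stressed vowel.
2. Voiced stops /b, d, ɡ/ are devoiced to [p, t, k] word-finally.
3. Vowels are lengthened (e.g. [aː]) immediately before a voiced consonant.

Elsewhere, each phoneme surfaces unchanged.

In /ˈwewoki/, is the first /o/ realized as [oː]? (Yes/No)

No

/o/ (between /w/ and /k/) fails the environment for rule 3, so it stays [o].
The actual realization is [o], not [oː].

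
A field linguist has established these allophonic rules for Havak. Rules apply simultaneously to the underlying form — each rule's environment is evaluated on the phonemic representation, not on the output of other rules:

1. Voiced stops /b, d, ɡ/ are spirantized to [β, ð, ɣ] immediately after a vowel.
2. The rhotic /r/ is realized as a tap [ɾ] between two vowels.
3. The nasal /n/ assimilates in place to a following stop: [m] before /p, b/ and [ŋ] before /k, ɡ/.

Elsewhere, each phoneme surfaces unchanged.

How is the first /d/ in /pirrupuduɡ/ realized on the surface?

[ð]

/d/ meets the environment for rule 1 (immediately after a vowel) → [ð].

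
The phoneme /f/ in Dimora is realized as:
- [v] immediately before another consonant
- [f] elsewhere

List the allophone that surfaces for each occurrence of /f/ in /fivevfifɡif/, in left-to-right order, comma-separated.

[f], [f], [v], [f]

Occurrence 1 (position 1): no conditioning environment matches → elsewhere allophone [f].
Occurrence 2 (position 6): no conditioning environment matches → elsewhere allophone [f].
Occurrence 3 (position 8): immediately before another consonant → [v].
Occurrence 4 (position 11): no conditioning environment matches → elsewhere allophone [f].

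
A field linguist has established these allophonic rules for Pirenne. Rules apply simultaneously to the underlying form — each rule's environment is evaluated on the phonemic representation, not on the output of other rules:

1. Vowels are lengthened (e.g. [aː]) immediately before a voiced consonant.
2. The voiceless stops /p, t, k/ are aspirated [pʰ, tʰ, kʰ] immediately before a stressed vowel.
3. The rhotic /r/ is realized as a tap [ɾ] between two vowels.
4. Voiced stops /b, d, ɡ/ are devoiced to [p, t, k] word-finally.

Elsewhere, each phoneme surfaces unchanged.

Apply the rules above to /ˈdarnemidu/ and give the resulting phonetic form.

[ˈdaːrneːmiːdu]

/d/ (word-initial) fails the environment for rule 4, so it stays [d].
Rule 1 applies to /a/ (between /d/ and /r/: before a voiced consonant) → [aː].
/r/ — between /a/ and /n/; rule 3 does not apply here → [r].
/e/ (between /n/ and /m/) occurs before a voiced consonant → [eː] by rule 1.
/i/ (between /m/ and /d/) occurs before a voiced consonant → [iː] by rule 1.
/d/ (between /i/ and /u/): rule 4 targets it, but not word-finally → unchanged [d].
/u/ (word-final) fails the environment for rule 1, so it stays [u].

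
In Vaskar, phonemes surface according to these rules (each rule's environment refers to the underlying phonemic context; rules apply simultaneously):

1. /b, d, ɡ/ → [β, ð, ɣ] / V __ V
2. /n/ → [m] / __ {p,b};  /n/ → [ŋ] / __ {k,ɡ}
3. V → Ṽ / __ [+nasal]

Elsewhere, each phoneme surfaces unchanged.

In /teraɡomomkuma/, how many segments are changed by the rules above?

4

Segments that undergo a rule: /ɡ/ → [ɣ] (rule 1); /o/ → [õ] (rule 3); /o/ → [õ] (rule 3); /u/ → [ũ] (rule 3).
All other segments surface unchanged.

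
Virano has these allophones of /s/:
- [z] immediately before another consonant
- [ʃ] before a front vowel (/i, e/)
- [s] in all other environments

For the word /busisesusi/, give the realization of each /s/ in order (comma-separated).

Occurrence 1 (position 3): before a front vowel (/i, e/) → [ʃ].
Occurrence 2 (position 5): before a front vowel (/i, e/) → [ʃ].
Occurrence 3 (position 7): no conditioning environment matches → elsewhere allophone [s].
Occurrence 4 (position 9): before a front vowel (/i, e/) → [ʃ].

[ʃ], [ʃ], [s], [ʃ]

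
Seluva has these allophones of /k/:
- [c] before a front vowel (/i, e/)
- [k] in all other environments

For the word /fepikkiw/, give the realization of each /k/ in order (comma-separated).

[k], [c]

Occurrence 1 (position 5): no conditioning environment matches → elsewhere allophone [k].
Occurrence 2 (position 6): before a front vowel (/i, e/) → [c].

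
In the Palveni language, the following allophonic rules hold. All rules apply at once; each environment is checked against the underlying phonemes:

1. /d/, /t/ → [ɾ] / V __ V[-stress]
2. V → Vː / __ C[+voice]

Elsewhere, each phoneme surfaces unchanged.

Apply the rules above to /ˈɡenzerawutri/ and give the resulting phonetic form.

Rule 2 applies to /e/ (between /ɡ/ and /n/: before a voiced consonant) → [eː].
/e/ (between /z/ and /r/): before a voiced consonant, so rule 2 applies → [eː].
Rule 2 applies to /a/ (between /r/ and /w/: before a voiced consonant) → [aː].
/u/ — between /w/ and /t/; rule 2 does not apply here → [u].
/t/ (between /u/ and /r/) is in the target of rule 1 but the environment (between a vowel and a following unstressed vowel) is not met → [t].
/i/ — word-final; rule 2 does not apply here → [i].

[ˈɡeːnzeːraːwutri]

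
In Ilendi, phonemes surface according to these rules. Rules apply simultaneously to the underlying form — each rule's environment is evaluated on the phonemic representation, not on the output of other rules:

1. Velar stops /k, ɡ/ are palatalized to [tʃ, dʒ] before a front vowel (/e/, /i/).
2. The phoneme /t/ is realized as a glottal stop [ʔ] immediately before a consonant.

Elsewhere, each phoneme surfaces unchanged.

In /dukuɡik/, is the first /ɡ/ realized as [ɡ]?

/ɡ/ (between /u/ and /i/): before a front vowel, so rule 1 applies → [dʒ].
The actual realization is [dʒ], not [ɡ].

No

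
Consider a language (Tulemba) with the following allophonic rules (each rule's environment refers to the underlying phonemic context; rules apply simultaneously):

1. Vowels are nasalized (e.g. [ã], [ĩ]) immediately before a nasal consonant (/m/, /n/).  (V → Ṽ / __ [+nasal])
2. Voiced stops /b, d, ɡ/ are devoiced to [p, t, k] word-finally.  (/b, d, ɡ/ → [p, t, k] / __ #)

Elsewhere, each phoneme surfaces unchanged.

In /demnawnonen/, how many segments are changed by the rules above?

3

Segments that undergo a rule: /e/ → [ẽ] (rule 1); /o/ → [õ] (rule 1); /e/ → [ẽ] (rule 1).
All other segments surface unchanged.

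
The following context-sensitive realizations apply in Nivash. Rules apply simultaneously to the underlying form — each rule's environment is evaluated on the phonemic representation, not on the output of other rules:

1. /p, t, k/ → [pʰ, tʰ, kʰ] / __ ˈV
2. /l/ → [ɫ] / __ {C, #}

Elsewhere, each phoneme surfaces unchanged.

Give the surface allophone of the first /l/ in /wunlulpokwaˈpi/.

/l/ (between /n/ and /u/) is in the target of rule 2 but the environment (word-finally or immediately before a consonant) is not met → [l].

[l]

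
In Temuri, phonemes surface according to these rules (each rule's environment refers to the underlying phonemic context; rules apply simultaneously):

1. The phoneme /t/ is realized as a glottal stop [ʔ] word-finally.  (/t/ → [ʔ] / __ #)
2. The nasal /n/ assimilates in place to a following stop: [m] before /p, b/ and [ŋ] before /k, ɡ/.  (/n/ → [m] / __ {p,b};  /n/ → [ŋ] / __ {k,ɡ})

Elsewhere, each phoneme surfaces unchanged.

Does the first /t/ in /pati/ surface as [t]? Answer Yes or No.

/t/ — between /a/ and /i/; rule 1 does not apply here → [t].
The actual realization is [t], which matches [t].

Yes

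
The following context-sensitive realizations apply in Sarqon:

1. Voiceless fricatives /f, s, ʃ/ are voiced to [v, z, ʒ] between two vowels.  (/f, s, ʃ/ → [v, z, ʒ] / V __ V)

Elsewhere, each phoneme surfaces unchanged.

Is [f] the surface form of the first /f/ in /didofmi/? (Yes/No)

/f/ — between /o/ and /m/; rule 1 does not apply here → [f].
The actual realization is [f], which matches [f].

Yes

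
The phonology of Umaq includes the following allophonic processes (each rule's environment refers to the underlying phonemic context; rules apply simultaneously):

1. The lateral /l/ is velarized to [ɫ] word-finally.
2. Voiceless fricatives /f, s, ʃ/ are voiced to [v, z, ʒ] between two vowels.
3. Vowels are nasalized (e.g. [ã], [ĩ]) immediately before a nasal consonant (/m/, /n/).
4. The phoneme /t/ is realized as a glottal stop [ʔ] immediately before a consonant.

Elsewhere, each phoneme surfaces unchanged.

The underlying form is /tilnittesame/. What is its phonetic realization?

[tilniʔtezãme]

/t/ (word-initial): rule 4 targets it, but not immediately before a consonant → unchanged [t].
/i/ (between /t/ and /l/): rule 3 targets it, but not before a nasal consonant → unchanged [i].
/l/ (between /i/ and /n/) is in the target of rule 1 but the environment (word-finally) is not met → [l].
/i/ (between /n/ and /t/): rule 3 targets it, but not before a nasal consonant → unchanged [i].
/t/ (between /i/ and /t/) occurs immediately before a consonant → [ʔ] by rule 4.
/t/ — between /t/ and /e/; rule 4 does not apply here → [t].
/e/ (between /t/ and /s/) is in the target of rule 3 but the environment (before a nasal consonant) is not met → [e].
/s/ — between /e/ and /a/, between two vowels — surfaces as [z] (rule 2).
/a/ — between /s/ and /m/, before a nasal consonant — surfaces as [ã] (rule 3).
/e/ (word-final) is in the target of rule 3 but the environment (before a nasal consonant) is not met → [e].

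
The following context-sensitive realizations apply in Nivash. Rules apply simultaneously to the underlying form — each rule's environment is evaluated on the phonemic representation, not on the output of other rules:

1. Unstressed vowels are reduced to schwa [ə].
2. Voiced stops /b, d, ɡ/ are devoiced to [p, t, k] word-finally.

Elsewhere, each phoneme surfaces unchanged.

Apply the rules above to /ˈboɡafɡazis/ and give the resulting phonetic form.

[ˈboɡəfɡəzəs]

/b/ — word-initial; rule 2 does not apply here → [b].
/o/ (between /b/ and /ɡ/): rule 1 targets it, but not in an unstressed syllable → unchanged [o].
/ɡ/ (between /o/ and /a/) fails the environment for rule 2, so it stays [ɡ].
Rule 1 applies to /a/ (between /ɡ/ and /f/: in an unstressed syllable) → [ə].
/f/ (between /a/ and /ɡ/) is unaffected → [f].
/ɡ/ (between /f/ and /a/) fails the environment for rule 2, so it stays [ɡ].
/a/ meets the environment for rule 1 (in an unstressed syllable) → [ə].
/z/ — not in any rule's target class → [z].
/i/ (between /z/ and /s/): in an unstressed syllable, so rule 1 applies → [ə].
/s/ — not in any rule's target class → [s].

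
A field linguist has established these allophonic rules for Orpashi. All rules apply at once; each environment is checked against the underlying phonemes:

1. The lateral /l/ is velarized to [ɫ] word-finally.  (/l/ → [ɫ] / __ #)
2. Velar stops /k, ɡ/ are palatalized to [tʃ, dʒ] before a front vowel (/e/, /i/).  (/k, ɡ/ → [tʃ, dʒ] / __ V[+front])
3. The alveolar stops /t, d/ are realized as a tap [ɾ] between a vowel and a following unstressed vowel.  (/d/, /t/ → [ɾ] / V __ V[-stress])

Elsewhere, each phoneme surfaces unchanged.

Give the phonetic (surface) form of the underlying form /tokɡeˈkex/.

/t/ (word-initial) is in the target of rule 3 but the environment (between a vowel and a following unstressed vowel) is not met → [t].
/o/ (between /t/ and /k/) is unaffected → [o].
/k/ — between /o/ and /ɡ/; rule 2 does not apply here → [k].
/ɡ/ (between /k/ and /e/) occurs before a front vowel → [dʒ] by rule 2.
/e/ — not in any rule's target class → [e].
/k/ (between /e/ and /e/) occurs before a front vowel → [tʃ] by rule 2.
/e/ — not in any rule's target class → [e].
/x/ (word-final): no rule targets it → [x].

[tokdʒeˈtʃex]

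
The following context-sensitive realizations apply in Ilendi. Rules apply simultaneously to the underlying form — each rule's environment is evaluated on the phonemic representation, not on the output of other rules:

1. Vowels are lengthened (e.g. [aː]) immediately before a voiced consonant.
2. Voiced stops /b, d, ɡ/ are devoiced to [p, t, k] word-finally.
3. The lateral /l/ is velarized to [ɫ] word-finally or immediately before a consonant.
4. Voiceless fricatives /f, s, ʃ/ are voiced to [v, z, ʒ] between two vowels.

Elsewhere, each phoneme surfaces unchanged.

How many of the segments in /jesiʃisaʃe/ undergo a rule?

Segments that undergo a rule: /s/ → [z] (rule 4); /ʃ/ → [ʒ] (rule 4); /s/ → [z] (rule 4); /ʃ/ → [ʒ] (rule 4).
All other segments surface unchanged.

4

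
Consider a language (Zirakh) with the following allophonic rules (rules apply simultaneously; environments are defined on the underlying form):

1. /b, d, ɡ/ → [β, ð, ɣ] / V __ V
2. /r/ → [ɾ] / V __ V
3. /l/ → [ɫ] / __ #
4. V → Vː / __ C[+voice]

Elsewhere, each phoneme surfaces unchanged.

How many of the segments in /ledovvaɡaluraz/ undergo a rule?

9

Segments that undergo a rule: /e/ → [eː] (rule 4); /d/ → [ð] (rule 1); /o/ → [oː] (rule 4); /a/ → [aː] (rule 4); /ɡ/ → [ɣ] (rule 1); /a/ → [aː] (rule 4); /u/ → [uː] (rule 4); /r/ → [ɾ] (rule 2); /a/ → [aː] (rule 4).
All other segments surface unchanged.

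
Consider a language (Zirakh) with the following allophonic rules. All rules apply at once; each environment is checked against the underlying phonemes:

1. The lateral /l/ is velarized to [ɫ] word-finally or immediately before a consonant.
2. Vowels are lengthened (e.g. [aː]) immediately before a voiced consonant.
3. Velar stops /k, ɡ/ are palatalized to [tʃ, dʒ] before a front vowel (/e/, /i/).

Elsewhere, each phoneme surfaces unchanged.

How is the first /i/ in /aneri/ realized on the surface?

/i/ (word-final): rule 2 targets it, but not before a voiced consonant → unchanged [i].

[i]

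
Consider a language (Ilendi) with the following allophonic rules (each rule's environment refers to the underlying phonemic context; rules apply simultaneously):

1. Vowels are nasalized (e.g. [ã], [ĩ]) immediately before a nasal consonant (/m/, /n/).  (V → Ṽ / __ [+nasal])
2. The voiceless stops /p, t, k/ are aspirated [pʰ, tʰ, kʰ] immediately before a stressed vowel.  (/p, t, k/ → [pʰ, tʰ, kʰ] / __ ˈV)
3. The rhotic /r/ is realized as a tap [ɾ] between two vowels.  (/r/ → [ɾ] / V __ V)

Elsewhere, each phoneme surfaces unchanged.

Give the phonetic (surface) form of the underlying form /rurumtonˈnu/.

/r/ (word-initial): rule 3 targets it, but not between two vowels → unchanged [r].
/u/ (between /r/ and /r/): rule 1 targets it, but not before a nasal consonant → unchanged [u].
/r/ — between /u/ and /u/, between two vowels — surfaces as [ɾ] (rule 3).
Rule 1 applies to /u/ (between /r/ and /m/: before a nasal consonant) → [ũ].
/m/ (between /u/ and /t/): no rule targets it → [m].
/t/ (between /m/ and /o/) is in the target of rule 2 but the environment (immediately before a stressed vowel) is not met → [t].
Rule 1 applies to /o/ (between /t/ and /n/: before a nasal consonant) → [õ].
/n/ (between /o/ and /n/): no rule targets it → [n].
/n/ — not in any rule's target class → [n].
/u/ (word-final) is in the target of rule 1 but the environment (before a nasal consonant) is not met → [u].

[ruɾũmtõnˈnu]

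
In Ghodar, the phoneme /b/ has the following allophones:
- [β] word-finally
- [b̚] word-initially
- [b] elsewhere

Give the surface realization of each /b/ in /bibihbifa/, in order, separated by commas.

[b̚], [b], [b]

Occurrence 1 (position 1): word-initially → [b̚].
Occurrence 2 (position 3): no conditioning environment matches → elsewhere allophone [b].
Occurrence 3 (position 6): no conditioning environment matches → elsewhere allophone [b].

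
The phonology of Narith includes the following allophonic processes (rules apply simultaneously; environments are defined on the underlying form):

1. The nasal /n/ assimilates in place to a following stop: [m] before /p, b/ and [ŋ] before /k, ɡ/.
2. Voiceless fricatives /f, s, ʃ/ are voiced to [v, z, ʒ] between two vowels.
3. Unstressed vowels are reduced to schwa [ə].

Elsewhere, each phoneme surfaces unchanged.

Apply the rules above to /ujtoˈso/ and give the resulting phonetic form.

[əjtəˈzo]

/u/ meets the environment for rule 3 (in an unstressed syllable) → [ə].
/j/ — not in any rule's target class → [j].
/t/ — not in any rule's target class → [t].
/o/ meets the environment for rule 3 (in an unstressed syllable) → [ə].
/s/ (between /o/ and /o/) occurs between two vowels → [z] by rule 2.
/o/ — word-final; rule 3 does not apply here → [o].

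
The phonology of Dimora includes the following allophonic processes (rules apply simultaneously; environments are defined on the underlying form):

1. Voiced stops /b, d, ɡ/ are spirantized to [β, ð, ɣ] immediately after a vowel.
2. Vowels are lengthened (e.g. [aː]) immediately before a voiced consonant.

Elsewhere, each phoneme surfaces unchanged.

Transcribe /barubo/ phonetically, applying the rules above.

/b/ (word-initial) fails the environment for rule 1, so it stays [b].
Rule 2 applies to /a/ (between /b/ and /r/: before a voiced consonant) → [aː].
/r/ (between /a/ and /u/) is unaffected → [r].
/u/ — between /r/ and /b/, before a voiced consonant — surfaces as [uː] (rule 2).
/b/ (between /u/ and /o/): immediately after a vowel, so rule 1 applies → [β].
/o/ (word-final) fails the environment for rule 2, so it stays [o].

[baːruːβo]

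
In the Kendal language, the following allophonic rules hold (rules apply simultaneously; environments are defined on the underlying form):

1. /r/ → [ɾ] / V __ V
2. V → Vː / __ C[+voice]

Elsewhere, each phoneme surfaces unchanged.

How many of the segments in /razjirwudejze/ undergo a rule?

Segments that undergo a rule: /a/ → [aː] (rule 2); /i/ → [iː] (rule 2); /u/ → [uː] (rule 2); /e/ → [eː] (rule 2).
All other segments surface unchanged.

4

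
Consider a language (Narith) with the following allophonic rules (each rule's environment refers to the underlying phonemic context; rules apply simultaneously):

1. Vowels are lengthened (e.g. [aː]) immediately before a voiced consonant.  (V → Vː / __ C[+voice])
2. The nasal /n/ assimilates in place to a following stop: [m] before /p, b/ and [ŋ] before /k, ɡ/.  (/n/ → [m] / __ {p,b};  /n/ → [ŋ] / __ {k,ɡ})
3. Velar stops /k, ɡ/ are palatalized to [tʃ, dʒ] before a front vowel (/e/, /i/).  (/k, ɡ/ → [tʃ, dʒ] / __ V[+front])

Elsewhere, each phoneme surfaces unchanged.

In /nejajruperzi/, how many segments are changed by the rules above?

3

Segments that undergo a rule: /e/ → [eː] (rule 1); /a/ → [aː] (rule 1); /e/ → [eː] (rule 1).
All other segments surface unchanged.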